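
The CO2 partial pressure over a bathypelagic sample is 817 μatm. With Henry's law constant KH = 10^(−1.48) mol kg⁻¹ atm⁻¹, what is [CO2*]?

KH = 10^(−1.48) = 3.311×10^-2 mol kg⁻¹ atm⁻¹
[CO2*] = KH · pCO2 = 3.311×10^-2 × 817×10^-6 atm = 2.71×10^-5 mol/kg

[CO2*] = 27.1 μmol/kg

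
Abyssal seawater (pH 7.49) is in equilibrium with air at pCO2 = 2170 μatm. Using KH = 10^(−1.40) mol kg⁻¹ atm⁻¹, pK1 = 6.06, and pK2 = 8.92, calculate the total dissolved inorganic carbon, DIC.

DIC = 2.50 mmol/kg

[CO2*] = KH · pCO2 = 10^(−1.40) × 2170×10^-6 = 8.639×10^-5 mol/kg
α₀ = 1/(1 + K1/[H⁺] + K1K2/[H⁺]²) = 1/(1 + 10^+1.43 + 10^+0.00) = 0.03458
DIC = [CO2*]/α₀ = 8.639×10^-5 / 0.03458 = 2.50 mmol/kg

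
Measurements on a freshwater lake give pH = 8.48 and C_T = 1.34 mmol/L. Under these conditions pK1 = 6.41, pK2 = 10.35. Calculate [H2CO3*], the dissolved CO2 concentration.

α₀ = 1 / (1 + K1/[H⁺] + K1K2/[H⁺]²) = 1 / (1 + 10^+2.07 + 10^+0.20)
   = 1 / (1 + 117.49 + 1.5849) = 1/120.07 = 0.008328
[CO2*] = α₀ × DIC = 0.008328 × 1.34 = 0.0112 mmol/L = 11.2 μmol/L

[CO2*] = 11.2 μmol/L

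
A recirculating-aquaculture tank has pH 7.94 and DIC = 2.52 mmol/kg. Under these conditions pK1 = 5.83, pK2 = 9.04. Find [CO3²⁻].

[CO3²⁻] = 0.184 mmol/kg

α₂ = 1 / (1 + [H⁺]/K2 + [H⁺]²/(K1K2)) = 1 / (1 + 10^+1.10 + 10^-1.01)
   = 1 / (1 + 12.589 + 0.097724) = 1/13.687 = 0.07306
[CO3²⁻] = α₂ × DIC = 0.07306 × 2.52 = 0.184 mmol/kg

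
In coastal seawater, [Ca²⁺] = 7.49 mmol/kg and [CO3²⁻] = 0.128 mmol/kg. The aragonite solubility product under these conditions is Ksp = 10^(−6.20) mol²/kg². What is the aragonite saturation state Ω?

Ω = 1.52

Ksp = 10^(−6.20) = 6.310×10^-7
Ω = [Ca²⁺][CO3²⁻]/Ksp = (7.49×10^-3)(0.128×10^-3) / 6.310×10^-7 = 1.52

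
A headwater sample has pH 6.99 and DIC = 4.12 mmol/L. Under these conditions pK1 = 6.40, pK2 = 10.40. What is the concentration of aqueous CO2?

α₀ = 1 / (1 + K1/[H⁺] + K1K2/[H⁺]²) = 1 / (1 + 10^+0.59 + 10^-2.82)
   = 1 / (1 + 3.8905 + 0.0015136) = 1/4.8920 = 0.2044
[CO2*] = α₀ × DIC = 0.2044 × 4.12 = 0.842 mmol/L

[CO2*] = 0.842 mmol/L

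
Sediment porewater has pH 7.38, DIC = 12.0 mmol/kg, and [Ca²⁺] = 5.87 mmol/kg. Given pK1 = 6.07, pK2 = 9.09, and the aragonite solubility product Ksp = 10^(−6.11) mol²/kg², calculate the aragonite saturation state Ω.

α₂ = 1 / (1 + [H⁺]/K2 + [H⁺]²/(K1K2)) = 1 / (1 + 10^+1.71 + 10^+0.40)
   = 1 / (1 + 51.286 + 2.5119) = 1/54.798 = 0.01825
[CO3²⁻] = α₂ × DIC = 0.01825 × 12.0 = 0.2190 mmol/kg
Ksp = 10^(−6.11) = 7.762×10^-7
Ω = [Ca²⁺][CO3²⁻]/Ksp = (5.87×10^-3)(2.190×10^-4) / 7.762×10^-7 = 1.66

Ω = 1.66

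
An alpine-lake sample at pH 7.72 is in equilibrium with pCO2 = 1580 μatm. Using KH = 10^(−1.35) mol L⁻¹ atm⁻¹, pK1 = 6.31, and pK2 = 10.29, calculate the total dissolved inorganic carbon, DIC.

DIC = 1.89 mmol/L

[CO2*] = KH · pCO2 = 10^(−1.35) × 1580×10^-6 = 7.058×10^-5 mol/L
α₀ = 1/(1 + K1/[H⁺] + K1K2/[H⁺]²) = 1/(1 + 10^+1.41 + 10^-1.16) = 0.03735
DIC = [CO2*]/α₀ = 7.058×10^-5 / 0.03735 = 1.89 mmol/L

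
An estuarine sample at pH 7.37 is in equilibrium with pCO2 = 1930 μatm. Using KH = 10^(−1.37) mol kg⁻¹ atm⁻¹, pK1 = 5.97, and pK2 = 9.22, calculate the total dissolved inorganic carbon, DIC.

[CO2*] = KH · pCO2 = 10^(−1.37) × 1930×10^-6 = 8.233×10^-5 mol/kg
α₀ = 1/(1 + K1/[H⁺] + K1K2/[H⁺]²) = 1/(1 + 10^+1.40 + 10^-0.45) = 0.03777
DIC = [CO2*]/α₀ = 8.233×10^-5 / 0.03777 = 2.18 mmol/kg

DIC = 2.18 mmol/kg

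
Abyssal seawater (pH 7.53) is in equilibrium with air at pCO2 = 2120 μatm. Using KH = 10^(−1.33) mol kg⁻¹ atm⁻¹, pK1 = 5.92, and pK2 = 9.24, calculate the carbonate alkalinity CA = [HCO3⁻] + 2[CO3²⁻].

CA = 4.20 mmol/kg

[CO2*] = KH · pCO2 = 10^(−1.33) × 2120×10^-6 = 9.916×10^-5 mol/kg
α₀ = 1/(1 + K1/[H⁺] + K1K2/[H⁺]²) = 1/(1 + 10^+1.61 + 10^-0.10) = 0.02351
DIC = [CO2*]/α₀ = 9.916×10^-5 / 0.02351 = 4.218 mmol/kg
CA = (α₁ + 2α₂)·DIC = (0.9578 + 2×0.01868) × 4.218 = 4.20 mmol/kg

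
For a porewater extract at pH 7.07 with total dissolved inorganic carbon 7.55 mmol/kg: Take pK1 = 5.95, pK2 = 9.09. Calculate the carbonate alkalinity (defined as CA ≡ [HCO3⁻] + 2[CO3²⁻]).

CA = 7.09 mmol/kg

CA = [HCO3⁻] + 2[CO3²⁻] = (α₁ + 2α₂)·DIC
At pH 7.07: [H⁺]/K1 = 10^-1.12 = 0.075858, K2/[H⁺] = 10^-2.02 = 0.0095499
α₁ = 1/(1 + 0.075858 + 0.0095499) = 1/1.0854 = 0.9213; α₂ = α₁·K2/[H⁺] = 0.008798
α₁ + 2α₂ = 0.9389
CA = 0.9389 × 7.55 = 7.09 mmol/kg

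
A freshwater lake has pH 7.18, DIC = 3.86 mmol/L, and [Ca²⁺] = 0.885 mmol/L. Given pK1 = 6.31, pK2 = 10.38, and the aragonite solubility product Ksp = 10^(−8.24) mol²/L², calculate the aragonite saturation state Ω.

Ω = 0.330

α₂ = 1 / (1 + [H⁺]/K2 + [H⁺]²/(K1K2)) = 1 / (1 + 10^+3.20 + 10^+2.33)
   = 1 / (1 + 1584.9 + 213.80) = 1/1799.7 = 0.0005557
[CO3²⁻] = α₂ × DIC = 0.0005557 × 3.86 = 0.002145 mmol/L = 2.145 μmol/L
Ksp = 10^(−8.24) = 5.754×10^-9
Ω = [Ca²⁺][CO3²⁻]/Ksp = (0.885×10^-3)(2.145×10^-6) / 5.754×10^-9 = 0.330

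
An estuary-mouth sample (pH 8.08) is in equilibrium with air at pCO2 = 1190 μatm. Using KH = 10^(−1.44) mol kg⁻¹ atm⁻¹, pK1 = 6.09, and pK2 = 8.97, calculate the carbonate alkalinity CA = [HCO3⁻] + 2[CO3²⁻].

CA = 5.31 mmol/kg

[CO2*] = KH · pCO2 = 10^(−1.44) × 1190×10^-6 = 4.321×10^-5 mol/kg
α₀ = 1/(1 + K1/[H⁺] + K1K2/[H⁺]²) = 1/(1 + 10^+1.99 + 10^+1.10) = 0.008984
DIC = [CO2*]/α₀ = 4.321×10^-5 / 0.008984 = 4.809 mmol/kg
CA = (α₁ + 2α₂)·DIC = (0.8779 + 2×0.1131) × 4.809 = 5.31 mmol/kg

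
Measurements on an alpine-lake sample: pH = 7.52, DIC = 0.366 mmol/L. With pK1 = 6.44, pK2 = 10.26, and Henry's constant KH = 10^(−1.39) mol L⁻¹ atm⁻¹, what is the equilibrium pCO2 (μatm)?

pCO2 = 689 μatm

α₀ = 1 / (1 + K1/[H⁺] + K1K2/[H⁺]²) = 1 / (1 + 10^+1.08 + 10^-1.66)
   = 1 / (1 + 12.023 + 0.021878) = 1/13.045 = 0.07666
[CO2*] = α₀ × DIC = 0.07666 × 0.366 = 0.02806 mmol/L
pCO2 = [CO2*]/KH = 2.806×10^-5 / 4.074×10^-2 = 689 μatm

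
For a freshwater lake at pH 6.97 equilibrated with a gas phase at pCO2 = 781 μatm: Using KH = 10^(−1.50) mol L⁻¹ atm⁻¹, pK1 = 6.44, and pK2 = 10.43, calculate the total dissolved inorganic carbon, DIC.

[CO2*] = KH · pCO2 = 10^(−1.50) × 781×10^-6 = 2.470×10^-5 mol/L
α₀ = 1/(1 + K1/[H⁺] + K1K2/[H⁺]²) = 1/(1 + 10^+0.53 + 10^-2.93) = 0.2278
DIC = [CO2*]/α₀ = 2.470×10^-5 / 0.2278 = 0.108 mmol/L

DIC = 0.108 mmol/L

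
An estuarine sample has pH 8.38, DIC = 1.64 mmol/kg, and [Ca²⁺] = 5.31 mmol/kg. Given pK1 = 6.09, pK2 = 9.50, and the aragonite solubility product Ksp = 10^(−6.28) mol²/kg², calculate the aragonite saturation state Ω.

Ω = 1.16

α₂ = 1 / (1 + [H⁺]/K2 + [H⁺]²/(K1K2)) = 1 / (1 + 10^+1.12 + 10^-1.17)
   = 1 / (1 + 13.183 + 0.067608) = 1/14.250 = 0.07017
[CO3²⁻] = α₂ × DIC = 0.07017 × 1.64 = 0.1151 mmol/kg
Ksp = 10^(−6.28) = 5.248×10^-7
Ω = [Ca²⁺][CO3²⁻]/Ksp = (5.31×10^-3)(1.151×10^-4) / 5.248×10^-7 = 1.16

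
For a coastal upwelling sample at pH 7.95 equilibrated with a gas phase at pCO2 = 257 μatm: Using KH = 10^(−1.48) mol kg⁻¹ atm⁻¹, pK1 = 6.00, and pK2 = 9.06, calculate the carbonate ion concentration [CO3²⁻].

[CO2*] = KH · pCO2 = 10^(−1.48) × 257×10^-6 = 8.510×10^-6 mol/kg
α₀ = 1/(1 + K1/[H⁺] + K1K2/[H⁺]²) = 1/(1 + 10^+1.95 + 10^+0.84) = 0.01030
DIC = [CO2*]/α₀ = 8.510×10^-6 / 0.01030 = 0.8258 mmol/kg
[CO3²⁻] = α₂·DIC; α₂ = 0.07129, so [CO3²⁻] = 0.07129 × 0.8258 = 0.0589 mmol/kg

[CO3²⁻] = 0.0589 mmol/kg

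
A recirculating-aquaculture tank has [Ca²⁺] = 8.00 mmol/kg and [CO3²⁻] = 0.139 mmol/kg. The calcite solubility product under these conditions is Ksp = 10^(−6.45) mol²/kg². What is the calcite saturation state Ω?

Ksp = 10^(−6.45) = 3.548×10^-7
Ω = [Ca²⁺][CO3²⁻]/Ksp = (8.00×10^-3)(0.139×10^-3) / 3.548×10^-7 = 3.13

Ω = 3.13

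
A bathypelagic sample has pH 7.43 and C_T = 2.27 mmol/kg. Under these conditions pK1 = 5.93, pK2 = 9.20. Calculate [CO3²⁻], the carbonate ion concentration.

[CO3²⁻] = 0.0368 mmol/kg

α₂ = 1 / (1 + [H⁺]/K2 + [H⁺]²/(K1K2)) = 1 / (1 + 10^+1.77 + 10^+0.27)
   = 1 / (1 + 58.884 + 1.8621) = 1/61.746 = 0.01620
[CO3²⁻] = α₂ × DIC = 0.01620 × 2.27 = 0.0368 mmol/kg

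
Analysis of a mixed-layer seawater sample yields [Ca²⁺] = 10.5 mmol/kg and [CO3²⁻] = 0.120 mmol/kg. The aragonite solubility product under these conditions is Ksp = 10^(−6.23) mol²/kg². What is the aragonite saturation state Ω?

Ω = 2.14

Ksp = 10^(−6.23) = 5.888×10^-7
Ω = [Ca²⁺][CO3²⁻]/Ksp = (10.5×10^-3)(0.120×10^-3) / 5.888×10^-7 = 2.14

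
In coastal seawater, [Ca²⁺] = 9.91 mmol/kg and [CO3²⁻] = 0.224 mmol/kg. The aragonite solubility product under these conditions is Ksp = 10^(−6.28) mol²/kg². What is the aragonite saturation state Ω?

Ω = 4.23

Ksp = 10^(−6.28) = 5.248×10^-7
Ω = [Ca²⁺][CO3²⁻]/Ksp = (9.91×10^-3)(0.224×10^-3) / 5.248×10^-7 = 4.23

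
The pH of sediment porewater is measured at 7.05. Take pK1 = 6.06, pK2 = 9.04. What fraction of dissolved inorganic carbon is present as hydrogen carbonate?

α₁ = 0.899

α₁ = 1 / (1 + [H⁺]/K1 + K2/[H⁺]) = 1 / (1 + 10^-0.99 + 10^-1.99)
   = 1 / (1 + 0.10233 + 0.010233) = 1/1.1126 = 0.8988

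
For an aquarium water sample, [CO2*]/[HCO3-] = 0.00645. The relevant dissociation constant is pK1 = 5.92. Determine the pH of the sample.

pH = 8.11

From K1 = [H⁺][HCO3-]/[CO2*]:  pH = pK1 − log₁₀([CO2*]/[HCO3-])
log₁₀(0.00645) = -2.190
pH = 5.92 − (-2.190) = 8.11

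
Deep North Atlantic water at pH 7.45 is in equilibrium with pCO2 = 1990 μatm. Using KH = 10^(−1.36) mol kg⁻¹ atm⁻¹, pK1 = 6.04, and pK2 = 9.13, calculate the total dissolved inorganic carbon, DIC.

[CO2*] = KH · pCO2 = 10^(−1.36) × 1990×10^-6 = 8.687×10^-5 mol/kg
α₀ = 1/(1 + K1/[H⁺] + K1K2/[H⁺]²) = 1/(1 + 10^+1.41 + 10^-0.27) = 0.03671
DIC = [CO2*]/α₀ = 8.687×10^-5 / 0.03671 = 2.37 mmol/kg

DIC = 2.37 mmol/kg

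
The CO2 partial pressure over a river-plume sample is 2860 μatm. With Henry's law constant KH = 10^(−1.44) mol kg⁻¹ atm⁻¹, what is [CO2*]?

[CO2*] = 104 μmol/kg

KH = 10^(−1.44) = 3.631×10^-2 mol kg⁻¹ atm⁻¹
[CO2*] = KH · pCO2 = 3.631×10^-2 × 2860×10^-6 atm = 1.04×10^-4 mol/kg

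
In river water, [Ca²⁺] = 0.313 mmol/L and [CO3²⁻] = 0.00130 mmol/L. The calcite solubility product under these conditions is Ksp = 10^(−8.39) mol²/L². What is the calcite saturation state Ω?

Ksp = 10^(−8.39) = 4.074×10^-9
Ω = [Ca²⁺][CO3²⁻]/Ksp = (0.313×10^-3)(0.00130×10^-3) / 4.074×10^-9 = 0.0999

Ω = 0.0999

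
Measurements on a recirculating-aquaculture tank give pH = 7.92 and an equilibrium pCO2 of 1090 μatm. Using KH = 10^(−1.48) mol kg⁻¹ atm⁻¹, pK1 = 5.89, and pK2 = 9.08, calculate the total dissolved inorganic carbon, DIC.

[CO2*] = KH · pCO2 = 10^(−1.48) × 1090×10^-6 = 3.609×10^-5 mol/kg
α₀ = 1/(1 + K1/[H⁺] + K1K2/[H⁺]²) = 1/(1 + 10^+2.03 + 10^+0.87) = 0.008653
DIC = [CO2*]/α₀ = 3.609×10^-5 / 0.008653 = 4.17 mmol/kg

DIC = 4.17 mmol/kg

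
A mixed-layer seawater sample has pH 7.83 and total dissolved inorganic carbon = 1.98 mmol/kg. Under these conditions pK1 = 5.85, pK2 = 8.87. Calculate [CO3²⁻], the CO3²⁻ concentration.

α₂ = 1 / (1 + [H⁺]/K2 + [H⁺]²/(K1K2)) = 1 / (1 + 10^+1.04 + 10^-0.94)
   = 1 / (1 + 10.965 + 0.11482) = 1/12.080 = 0.08278
[CO3²⁻] = α₂ × DIC = 0.08278 × 1.98 = 0.164 mmol/kg

[CO3²⁻] = 0.164 mmol/kg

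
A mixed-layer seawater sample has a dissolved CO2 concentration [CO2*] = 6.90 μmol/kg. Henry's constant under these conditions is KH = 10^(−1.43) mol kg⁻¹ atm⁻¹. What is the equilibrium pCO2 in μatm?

KH = 10^(−1.43) = 3.715×10^-2 mol kg⁻¹ atm⁻¹
pCO2 = [CO2*]/KH = 6.90×10^-6 / 3.715×10^-2 = 1.86×10^-4 atm = 186 μatm

pCO2 = 186 μatm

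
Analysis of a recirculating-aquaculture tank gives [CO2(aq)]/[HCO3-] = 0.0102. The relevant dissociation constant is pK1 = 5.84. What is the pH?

From K1 = [H⁺][HCO3-]/[CO2(aq)]:  pH = pK1 − log₁₀([CO2(aq)]/[HCO3-])
log₁₀(0.0102) = -1.991
pH = 5.84 − (-1.991) = 7.83

pH = 7.83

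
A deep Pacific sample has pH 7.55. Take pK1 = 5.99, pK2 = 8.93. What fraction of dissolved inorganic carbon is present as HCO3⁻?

α₁ = 0.935

α₁ = 1 / (1 + [H⁺]/K1 + K2/[H⁺]) = 1 / (1 + 10^-1.56 + 10^-1.38)
   = 1 / (1 + 0.027542 + 0.041687) = 1/1.0692 = 0.9353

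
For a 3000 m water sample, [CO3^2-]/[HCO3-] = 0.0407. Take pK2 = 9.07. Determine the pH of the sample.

From K2 = [H⁺][CO3^2-]/[HCO3-]:  pH = pK2 + log₁₀([CO3^2-]/[HCO3-])
log₁₀(0.0407) = -1.390
pH = 9.07 + (-1.390) = 7.68

pH = 7.68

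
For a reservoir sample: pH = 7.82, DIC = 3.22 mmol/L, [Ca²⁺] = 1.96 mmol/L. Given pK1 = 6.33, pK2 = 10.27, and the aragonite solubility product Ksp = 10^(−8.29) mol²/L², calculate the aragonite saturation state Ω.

α₂ = 1 / (1 + [H⁺]/K2 + [H⁺]²/(K1K2)) = 1 / (1 + 10^+2.45 + 10^+0.96)
   = 1 / (1 + 281.84 + 9.1201) = 1/291.96 = 0.003425
[CO3²⁻] = α₂ × DIC = 0.003425 × 3.22 = 0.01103 mmol/L = 11.03 μmol/L
Ksp = 10^(−8.29) = 5.129×10^-9
Ω = [Ca²⁺][CO3²⁻]/Ksp = (1.96×10^-3)(1.103×10^-5) / 5.129×10^-9 = 4.21

Ω = 4.21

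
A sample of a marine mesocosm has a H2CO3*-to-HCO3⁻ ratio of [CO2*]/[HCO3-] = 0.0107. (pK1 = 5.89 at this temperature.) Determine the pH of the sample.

From K1 = [H⁺][HCO3-]/[CO2*]:  pH = pK1 − log₁₀([CO2*]/[HCO3-])
log₁₀(0.0107) = -1.971
pH = 5.89 − (-1.971) = 7.86

pH = 7.86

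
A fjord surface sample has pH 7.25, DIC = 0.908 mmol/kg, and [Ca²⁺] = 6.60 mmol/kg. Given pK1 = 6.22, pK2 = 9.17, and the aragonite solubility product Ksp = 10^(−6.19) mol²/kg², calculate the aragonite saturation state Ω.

Ω = 0.101

α₂ = 1 / (1 + [H⁺]/K2 + [H⁺]²/(K1K2)) = 1 / (1 + 10^+1.92 + 10^+0.89)
   = 1 / (1 + 83.176 + 7.7625) = 1/91.939 = 0.01088
[CO3²⁻] = α₂ × DIC = 0.01088 × 0.908 = 0.009876 mmol/kg = 9.876 μmol/kg
Ksp = 10^(−6.19) = 6.457×10^-7
Ω = [Ca²⁺][CO3²⁻]/Ksp = (6.60×10^-3)(9.876×10^-6) / 6.457×10^-7 = 0.101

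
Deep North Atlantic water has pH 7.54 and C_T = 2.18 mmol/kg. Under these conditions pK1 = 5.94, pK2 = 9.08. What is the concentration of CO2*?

[CO2*] = 0.0520 mmol/kg

α₀ = 1 / (1 + K1/[H⁺] + K1K2/[H⁺]²) = 1 / (1 + 10^+1.60 + 10^+0.06)
   = 1 / (1 + 39.811 + 1.1482) = 1/41.959 = 0.02383
[CO2*] = α₀ × DIC = 0.02383 × 2.18 = 0.0520 mmol/kg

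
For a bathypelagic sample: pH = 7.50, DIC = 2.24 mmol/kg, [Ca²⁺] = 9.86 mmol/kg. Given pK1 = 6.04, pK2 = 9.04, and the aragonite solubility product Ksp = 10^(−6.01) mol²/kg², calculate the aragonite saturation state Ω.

α₂ = 1 / (1 + [H⁺]/K2 + [H⁺]²/(K1K2)) = 1 / (1 + 10^+1.54 + 10^+0.08)
   = 1 / (1 + 34.674 + 1.2023) = 1/36.876 = 0.02712
[CO3²⁻] = α₂ × DIC = 0.02712 × 2.24 = 0.06074 mmol/kg
Ksp = 10^(−6.01) = 9.772×10^-7
Ω = [Ca²⁺][CO3²⁻]/Ksp = (9.86×10^-3)(6.074×10^-5) / 9.772×10^-7 = 0.613

Ω = 0.613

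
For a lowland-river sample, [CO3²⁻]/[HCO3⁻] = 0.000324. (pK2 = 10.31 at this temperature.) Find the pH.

pH = 6.82

From K2 = [H⁺][CO3²⁻]/[HCO3⁻]:  pH = pK2 + log₁₀([CO3²⁻]/[HCO3⁻])
log₁₀(0.000324) = -3.489
pH = 10.31 + (-3.489) = 6.82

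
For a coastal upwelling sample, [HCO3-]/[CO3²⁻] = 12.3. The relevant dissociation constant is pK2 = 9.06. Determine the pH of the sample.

From K2 = [H⁺][CO3²⁻]/[HCO3-]:  pH = pK2 − log₁₀([HCO3-]/[CO3²⁻])
log₁₀(12.3) = +1.090
pH = 9.06 − (+1.090) = 7.97

pH = 7.97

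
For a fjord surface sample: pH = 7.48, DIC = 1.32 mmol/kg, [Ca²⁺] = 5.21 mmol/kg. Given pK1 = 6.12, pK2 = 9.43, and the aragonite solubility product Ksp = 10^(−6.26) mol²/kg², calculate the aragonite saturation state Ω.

α₂ = 1 / (1 + [H⁺]/K2 + [H⁺]²/(K1K2)) = 1 / (1 + 10^+1.95 + 10^+0.59)
   = 1 / (1 + 89.125 + 3.8905) = 1/94.016 = 0.01064
[CO3²⁻] = α₂ × DIC = 0.01064 × 1.32 = 0.01404 mmol/kg = 14.04 μmol/kg
Ksp = 10^(−6.26) = 5.495×10^-7
Ω = [Ca²⁺][CO3²⁻]/Ksp = (5.21×10^-3)(1.404×10^-5) / 5.495×10^-7 = 0.133

Ω = 0.133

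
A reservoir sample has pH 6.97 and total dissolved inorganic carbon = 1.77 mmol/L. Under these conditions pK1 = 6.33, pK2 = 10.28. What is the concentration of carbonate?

α₂ = 1 / (1 + [H⁺]/K2 + [H⁺]²/(K1K2)) = 1 / (1 + 10^+3.31 + 10^+2.67)
   = 1 / (1 + 2041.7 + 467.74) = 1/2510.5 = 0.0003983
[CO3²⁻] = α₂ × DIC = 0.0003983 × 1.77 = 0.000705 mmol/L = 0.705 μmol/L

[CO3²⁻] = 0.705 μmol/L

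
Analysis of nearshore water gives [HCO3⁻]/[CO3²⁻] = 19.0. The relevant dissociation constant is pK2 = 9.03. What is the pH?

pH = 7.75

From K2 = [H⁺][CO3²⁻]/[HCO3⁻]:  pH = pK2 − log₁₀([HCO3⁻]/[CO3²⁻])
log₁₀(19.0) = +1.279
pH = 9.03 − (+1.279) = 7.75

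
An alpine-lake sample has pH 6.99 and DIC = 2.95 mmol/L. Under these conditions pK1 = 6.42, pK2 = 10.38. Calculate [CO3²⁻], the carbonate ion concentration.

[CO3²⁻] = 0.947 μmol/L

α₂ = 1 / (1 + [H⁺]/K2 + [H⁺]²/(K1K2)) = 1 / (1 + 10^+3.39 + 10^+2.82)
   = 1 / (1 + 2454.7 + 660.69) = 1/3116.4 = 0.0003209
[CO3²⁻] = α₂ × DIC = 0.0003209 × 2.95 = 0.000947 mmol/L = 0.947 μmol/L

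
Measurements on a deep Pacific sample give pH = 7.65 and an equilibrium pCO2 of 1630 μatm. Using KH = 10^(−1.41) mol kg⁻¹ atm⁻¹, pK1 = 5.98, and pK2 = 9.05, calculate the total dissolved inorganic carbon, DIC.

[CO2*] = KH · pCO2 = 10^(−1.41) × 1630×10^-6 = 6.341×10^-5 mol/kg
α₀ = 1/(1 + K1/[H⁺] + K1K2/[H⁺]²) = 1/(1 + 10^+1.67 + 10^+0.27) = 0.02015
DIC = [CO2*]/α₀ = 6.341×10^-5 / 0.02015 = 3.15 mmol/kg

DIC = 3.15 mmol/kg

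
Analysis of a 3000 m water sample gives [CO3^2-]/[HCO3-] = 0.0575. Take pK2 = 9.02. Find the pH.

pH = 7.78

From K2 = [H⁺][CO3^2-]/[HCO3-]:  pH = pK2 + log₁₀([CO3^2-]/[HCO3-])
log₁₀(0.0575) = -1.240
pH = 9.02 + (-1.240) = 7.78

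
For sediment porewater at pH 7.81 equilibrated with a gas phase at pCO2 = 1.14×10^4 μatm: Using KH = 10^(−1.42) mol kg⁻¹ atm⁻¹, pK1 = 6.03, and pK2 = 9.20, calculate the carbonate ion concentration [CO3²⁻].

[CO3²⁻] = 1.06 mmol/kg

[CO2*] = KH · pCO2 = 10^(−1.42) × 1.14×10^4×10^-6 = 4.334×10^-4 mol/kg
α₀ = 1/(1 + K1/[H⁺] + K1K2/[H⁺]²) = 1/(1 + 10^+1.78 + 10^+0.39) = 0.01570
DIC = [CO2*]/α₀ = 4.334×10^-4 / 0.01570 = 27.61 mmol/kg
[CO3²⁻] = α₂·DIC; α₂ = 0.03853, so [CO3²⁻] = 0.03853 × 27.61 = 1.06 mmol/kg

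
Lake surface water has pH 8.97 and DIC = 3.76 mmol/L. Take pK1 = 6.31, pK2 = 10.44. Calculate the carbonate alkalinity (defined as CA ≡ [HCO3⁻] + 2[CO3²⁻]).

CA = 3.88 mmol/L

CA = [HCO3⁻] + 2[CO3²⁻] = (α₁ + 2α₂)·DIC
At pH 8.97: [H⁺]/K1 = 10^-2.66 = 0.0021878, K2/[H⁺] = 10^-1.47 = 0.033884
α₁ = 1/(1 + 0.0021878 + 0.033884) = 1/1.0361 = 0.9652; α₂ = α₁·K2/[H⁺] = 0.03270
α₁ + 2α₂ = 1.0306
CA = 1.0306 × 3.76 = 3.88 mmol/L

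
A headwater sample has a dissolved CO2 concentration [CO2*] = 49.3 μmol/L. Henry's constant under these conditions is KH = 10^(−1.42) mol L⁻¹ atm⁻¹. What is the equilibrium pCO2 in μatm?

KH = 10^(−1.42) = 3.802×10^-2 mol L⁻¹ atm⁻¹
pCO2 = [CO2*]/KH = 49.3×10^-6 / 3.802×10^-2 = 1.30×10^-3 atm = 1300 μatm

pCO2 = 1300 μatm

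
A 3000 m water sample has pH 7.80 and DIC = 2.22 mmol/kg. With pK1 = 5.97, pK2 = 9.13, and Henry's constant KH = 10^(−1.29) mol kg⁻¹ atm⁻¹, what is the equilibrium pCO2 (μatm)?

α₀ = 1 / (1 + K1/[H⁺] + K1K2/[H⁺]²) = 1 / (1 + 10^+1.83 + 10^+0.50)
   = 1 / (1 + 67.608 + 3.1623) = 1/71.771 = 0.01393
[CO2*] = α₀ × DIC = 0.01393 × 2.22 = 0.03093 mmol/kg
pCO2 = [CO2*]/KH = 3.093×10^-5 / 5.129×10^-2 = 603 μatm

pCO2 = 603 μatm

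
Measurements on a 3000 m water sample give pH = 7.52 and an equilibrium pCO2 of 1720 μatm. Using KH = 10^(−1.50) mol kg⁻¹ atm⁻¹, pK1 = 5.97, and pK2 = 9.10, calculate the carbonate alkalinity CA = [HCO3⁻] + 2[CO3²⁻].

CA = 2.03 mmol/kg

[CO2*] = KH · pCO2 = 10^(−1.50) × 1720×10^-6 = 5.439×10^-5 mol/kg
α₀ = 1/(1 + K1/[H⁺] + K1K2/[H⁺]²) = 1/(1 + 10^+1.55 + 10^-0.03) = 0.02673
DIC = [CO2*]/α₀ = 5.439×10^-5 / 0.02673 = 2.035 mmol/kg
CA = (α₁ + 2α₂)·DIC = (0.9483 + 2×0.02494) × 2.035 = 2.03 mmol/kg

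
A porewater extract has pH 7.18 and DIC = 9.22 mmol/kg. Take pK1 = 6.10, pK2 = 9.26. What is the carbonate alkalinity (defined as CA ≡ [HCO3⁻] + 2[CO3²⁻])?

CA = 8.59 mmol/kg

CA = [HCO3⁻] + 2[CO3²⁻] = (α₁ + 2α₂)·DIC
At pH 7.18: [H⁺]/K1 = 10^-1.08 = 0.083176, K2/[H⁺] = 10^-2.08 = 0.0083176
α₁ = 1/(1 + 0.083176 + 0.0083176) = 1/1.0915 = 0.9162; α₂ = α₁·K2/[H⁺] = 0.007620
α₁ + 2α₂ = 0.9314
CA = 0.9314 × 9.22 = 8.59 mmol/kg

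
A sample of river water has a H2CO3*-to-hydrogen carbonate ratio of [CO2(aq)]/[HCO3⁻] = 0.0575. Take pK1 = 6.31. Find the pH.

pH = 7.55

From K1 = [H⁺][HCO3⁻]/[CO2(aq)]:  pH = pK1 − log₁₀([CO2(aq)]/[HCO3⁻])
log₁₀(0.0575) = -1.240
pH = 6.31 − (-1.240) = 7.55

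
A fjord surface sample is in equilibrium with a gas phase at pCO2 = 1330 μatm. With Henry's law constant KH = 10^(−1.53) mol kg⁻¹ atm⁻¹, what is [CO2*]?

[CO2*] = 39.3 μmol/kg

KH = 10^(−1.53) = 2.951×10^-2 mol kg⁻¹ atm⁻¹
[CO2*] = KH · pCO2 = 2.951×10^-2 × 1330×10^-6 atm = 3.93×10^-5 mol/kg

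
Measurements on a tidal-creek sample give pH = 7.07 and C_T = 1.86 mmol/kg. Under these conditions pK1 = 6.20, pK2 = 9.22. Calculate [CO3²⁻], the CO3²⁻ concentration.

[CO3²⁻] = 11.5 μmol/kg

α₂ = 1 / (1 + [H⁺]/K2 + [H⁺]²/(K1K2)) = 1 / (1 + 10^+2.15 + 10^+1.28)
   = 1 / (1 + 141.25 + 19.055) = 1/161.31 = 0.006199
[CO3²⁻] = α₂ × DIC = 0.006199 × 1.86 = 0.0115 mmol/kg = 11.5 μmol/kg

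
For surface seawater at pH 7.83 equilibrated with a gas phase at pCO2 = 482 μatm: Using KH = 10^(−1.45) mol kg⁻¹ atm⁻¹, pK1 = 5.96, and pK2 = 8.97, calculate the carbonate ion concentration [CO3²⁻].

[CO2*] = KH · pCO2 = 10^(−1.45) × 482×10^-6 = 1.710×10^-5 mol/kg
α₀ = 1/(1 + K1/[H⁺] + K1K2/[H⁺]²) = 1/(1 + 10^+1.87 + 10^+0.73) = 0.01242
DIC = [CO2*]/α₀ = 1.710×10^-5 / 0.01242 = 1.377 mmol/kg
[CO3²⁻] = α₂·DIC; α₂ = 0.06671, so [CO3²⁻] = 0.06671 × 1.377 = 0.0918 mmol/kg

[CO3²⁻] = 0.0918 mmol/kg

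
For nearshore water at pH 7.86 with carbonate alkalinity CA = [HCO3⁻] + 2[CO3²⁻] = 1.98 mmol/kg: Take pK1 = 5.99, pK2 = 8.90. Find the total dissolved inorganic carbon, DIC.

DIC = 1.85 mmol/kg

CA = [HCO3⁻] + 2[CO3²⁻] = (α₁ + 2α₂)·DIC
At pH 7.86: [H⁺]/K1 = 10^-1.87 = 0.013490, K2/[H⁺] = 10^-1.04 = 0.091201
α₁ = 1/(1 + 0.013490 + 0.091201) = 1/1.1047 = 0.9052; α₂ = α₁·K2/[H⁺] = 0.08256
α₁ + 2α₂ = 1.0703
DIC = CA / (α₁ + 2α₂) = 1.98 / 1.0703 = 1.85 mmol/kg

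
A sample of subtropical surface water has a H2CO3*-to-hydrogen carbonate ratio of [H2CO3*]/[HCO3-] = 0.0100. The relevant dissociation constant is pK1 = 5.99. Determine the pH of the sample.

pH = 7.99

From K1 = [H⁺][HCO3-]/[H2CO3*]:  pH = pK1 − log₁₀([H2CO3*]/[HCO3-])
log₁₀(0.0100) = -2.000
pH = 5.99 − (-2.000) = 7.99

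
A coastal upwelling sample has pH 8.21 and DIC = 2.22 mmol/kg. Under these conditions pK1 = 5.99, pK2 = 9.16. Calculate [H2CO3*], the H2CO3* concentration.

[CO2*] = 12.0 μmol/kg

α₀ = 1 / (1 + K1/[H⁺] + K1K2/[H⁺]²) = 1 / (1 + 10^+2.22 + 10^+1.27)
   = 1 / (1 + 165.96 + 18.621) = 1/185.58 = 0.005389
[CO2*] = α₀ × DIC = 0.005389 × 2.22 = 0.0120 mmol/kg = 12.0 μmol/kg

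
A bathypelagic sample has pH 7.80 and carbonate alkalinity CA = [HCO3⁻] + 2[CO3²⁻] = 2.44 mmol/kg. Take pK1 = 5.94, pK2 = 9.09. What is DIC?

CA = [HCO3⁻] + 2[CO3²⁻] = (α₁ + 2α₂)·DIC
At pH 7.80: [H⁺]/K1 = 10^-1.86 = 0.013804, K2/[H⁺] = 10^-1.29 = 0.051286
α₁ = 1/(1 + 0.013804 + 0.051286) = 1/1.0651 = 0.9389; α₂ = α₁·K2/[H⁺] = 0.04815
α₁ + 2α₂ = 1.0352
DIC = CA / (α₁ + 2α₂) = 2.44 / 1.0352 = 2.36 mmol/kg

DIC = 2.36 mmol/kg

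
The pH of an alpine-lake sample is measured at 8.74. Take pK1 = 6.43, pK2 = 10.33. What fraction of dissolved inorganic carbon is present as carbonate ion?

α₂ = 1 / (1 + [H⁺]/K2 + [H⁺]²/(K1K2)) = 1 / (1 + 10^+1.59 + 10^-0.72)
   = 1 / (1 + 38.905 + 0.19055) = 1/40.095 = 0.02494

α₂ = 0.0249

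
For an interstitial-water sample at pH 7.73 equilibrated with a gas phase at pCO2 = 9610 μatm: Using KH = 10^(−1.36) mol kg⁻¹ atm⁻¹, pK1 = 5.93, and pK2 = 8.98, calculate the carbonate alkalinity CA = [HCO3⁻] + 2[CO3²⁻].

CA = 29.4 mmol/kg

[CO2*] = KH · pCO2 = 10^(−1.36) × 9610×10^-6 = 4.195×10^-4 mol/kg
α₀ = 1/(1 + K1/[H⁺] + K1K2/[H⁺]²) = 1/(1 + 10^+1.80 + 10^+0.55) = 0.01478
DIC = [CO2*]/α₀ = 4.195×10^-4 / 0.01478 = 28.38 mmol/kg
CA = (α₁ + 2α₂)·DIC = (0.9328 + 2×0.05245) × 28.38 = 29.4 mmol/kg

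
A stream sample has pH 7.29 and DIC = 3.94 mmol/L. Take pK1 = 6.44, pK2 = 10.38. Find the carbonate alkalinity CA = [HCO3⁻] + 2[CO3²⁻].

CA = [HCO3⁻] + 2[CO3²⁻] = (α₁ + 2α₂)·DIC
At pH 7.29: [H⁺]/K1 = 10^-0.85 = 0.14125, K2/[H⁺] = 10^-3.09 = 0.00081283
α₁ = 1/(1 + 0.14125 + 0.00081283) = 1/1.1421 = 0.8756; α₂ = α₁·K2/[H⁺] = 0.0007117
α₁ + 2α₂ = 0.8770
CA = 0.8770 × 3.94 = 3.46 mmol/L

CA = 3.46 mmol/L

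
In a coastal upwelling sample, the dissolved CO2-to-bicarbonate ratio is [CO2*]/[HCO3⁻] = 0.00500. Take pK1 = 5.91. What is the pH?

pH = 8.21

From K1 = [H⁺][HCO3⁻]/[CO2*]:  pH = pK1 − log₁₀([CO2*]/[HCO3⁻])
log₁₀(0.00500) = -2.301
pH = 5.91 − (-2.301) = 8.21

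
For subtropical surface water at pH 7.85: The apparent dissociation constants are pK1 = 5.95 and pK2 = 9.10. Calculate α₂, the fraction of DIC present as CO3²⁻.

α₂ = 1 / (1 + [H⁺]/K2 + [H⁺]²/(K1K2)) = 1 / (1 + 10^+1.25 + 10^-0.65)
   = 1 / (1 + 17.783 + 0.22387) = 1/19.007 = 0.05261

α₂ = 0.0526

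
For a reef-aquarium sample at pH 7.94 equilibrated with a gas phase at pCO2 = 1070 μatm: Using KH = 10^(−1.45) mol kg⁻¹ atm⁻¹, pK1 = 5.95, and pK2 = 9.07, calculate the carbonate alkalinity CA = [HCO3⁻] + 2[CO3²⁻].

CA = 4.26 mmol/kg

[CO2*] = KH · pCO2 = 10^(−1.45) × 1070×10^-6 = 3.797×10^-5 mol/kg
α₀ = 1/(1 + K1/[H⁺] + K1K2/[H⁺]²) = 1/(1 + 10^+1.99 + 10^+0.86) = 0.009437
DIC = [CO2*]/α₀ = 3.797×10^-5 / 0.009437 = 4.023 mmol/kg
CA = (α₁ + 2α₂)·DIC = (0.9222 + 2×0.06836) × 4.023 = 4.26 mmol/kg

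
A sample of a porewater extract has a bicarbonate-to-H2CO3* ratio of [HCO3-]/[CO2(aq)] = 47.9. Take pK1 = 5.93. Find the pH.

pH = 7.61

From K1 = [H⁺][HCO3-]/[CO2(aq)]:  pH = pK1 + log₁₀([HCO3-]/[CO2(aq)])
log₁₀(47.9) = +1.680
pH = 5.93 + (+1.680) = 7.61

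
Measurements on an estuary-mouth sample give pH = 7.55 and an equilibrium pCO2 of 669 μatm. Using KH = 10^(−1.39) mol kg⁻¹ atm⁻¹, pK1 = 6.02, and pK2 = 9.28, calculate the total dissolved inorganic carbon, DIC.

DIC = 0.968 mmol/kg

[CO2*] = KH · pCO2 = 10^(−1.39) × 669×10^-6 = 2.725×10^-5 mol/kg
α₀ = 1/(1 + K1/[H⁺] + K1K2/[H⁺]²) = 1/(1 + 10^+1.53 + 10^-0.20) = 0.02816
DIC = [CO2*]/α₀ = 2.725×10^-5 / 0.02816 = 0.968 mmol/kg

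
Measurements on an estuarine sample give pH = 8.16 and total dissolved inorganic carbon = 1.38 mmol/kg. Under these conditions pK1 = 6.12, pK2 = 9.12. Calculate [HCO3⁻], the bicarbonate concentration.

[HCO3⁻] = 1.23 mmol/kg

α₁ = 1 / (1 + [H⁺]/K1 + K2/[H⁺]) = 1 / (1 + 10^-2.04 + 10^-0.96)
   = 1 / (1 + 0.0091201 + 0.10965) = 1/1.1188 = 0.8938
[HCO3⁻] = α₁ × DIC = 0.8938 × 1.38 = 1.23 mmol/kg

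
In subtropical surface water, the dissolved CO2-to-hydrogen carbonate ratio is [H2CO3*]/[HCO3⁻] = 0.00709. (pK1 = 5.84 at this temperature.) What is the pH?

From K1 = [H⁺][HCO3⁻]/[H2CO3*]:  pH = pK1 − log₁₀([H2CO3*]/[HCO3⁻])
log₁₀(0.00709) = -2.149
pH = 5.84 − (-2.149) = 7.99

pH = 7.99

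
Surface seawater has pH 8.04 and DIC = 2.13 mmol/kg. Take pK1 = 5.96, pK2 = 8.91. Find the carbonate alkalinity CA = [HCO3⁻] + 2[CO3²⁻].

CA = [HCO3⁻] + 2[CO3²⁻] = (α₁ + 2α₂)·DIC
At pH 8.04: [H⁺]/K1 = 10^-2.08 = 0.0083176, K2/[H⁺] = 10^-0.87 = 0.13490
α₁ = 1/(1 + 0.0083176 + 0.13490) = 1/1.1432 = 0.8747; α₂ = α₁·K2/[H⁺] = 0.1180
α₁ + 2α₂ = 1.1107
CA = 1.1107 × 2.13 = 2.37 mmol/kg

CA = 2.37 mmol/kg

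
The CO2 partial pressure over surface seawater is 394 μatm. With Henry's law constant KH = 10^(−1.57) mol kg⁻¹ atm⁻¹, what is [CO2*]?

[CO2*] = 10.6 μmol/kg

KH = 10^(−1.57) = 2.692×10^-2 mol kg⁻¹ atm⁻¹
[CO2*] = KH · pCO2 = 2.692×10^-2 × 394×10^-6 atm = 1.06×10^-5 mol/kg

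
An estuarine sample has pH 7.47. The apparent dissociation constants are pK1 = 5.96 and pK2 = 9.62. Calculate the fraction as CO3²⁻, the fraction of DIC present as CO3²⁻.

α₂ = 0.00682

α₂ = 1 / (1 + [H⁺]/K2 + [H⁺]²/(K1K2)) = 1 / (1 + 10^+2.15 + 10^+0.64)
   = 1 / (1 + 141.25 + 4.3652) = 1/146.62 = 0.006820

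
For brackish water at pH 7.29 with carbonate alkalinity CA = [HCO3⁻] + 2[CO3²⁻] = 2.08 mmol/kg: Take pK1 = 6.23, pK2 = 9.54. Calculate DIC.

CA = [HCO3⁻] + 2[CO3²⁻] = (α₁ + 2α₂)·DIC
At pH 7.29: [H⁺]/K1 = 10^-1.06 = 0.087096, K2/[H⁺] = 10^-2.25 = 0.0056234
α₁ = 1/(1 + 0.087096 + 0.0056234) = 1/1.0927 = 0.9151; α₂ = α₁·K2/[H⁺] = 0.005146
α₁ + 2α₂ = 0.9254
DIC = CA / (α₁ + 2α₂) = 2.08 / 0.9254 = 2.25 mmol/kg

DIC = 2.25 mmol/kg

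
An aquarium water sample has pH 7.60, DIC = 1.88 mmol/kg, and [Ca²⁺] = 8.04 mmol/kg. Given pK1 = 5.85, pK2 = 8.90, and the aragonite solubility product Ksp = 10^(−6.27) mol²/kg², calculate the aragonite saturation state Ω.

α₂ = 1 / (1 + [H⁺]/K2 + [H⁺]²/(K1K2)) = 1 / (1 + 10^+1.30 + 10^-0.45)
   = 1 / (1 + 19.953 + 0.35481) = 1/21.307 = 0.04693
[CO3²⁻] = α₂ × DIC = 0.04693 × 1.88 = 0.08823 mmol/kg
Ksp = 10^(−6.27) = 5.370×10^-7
Ω = [Ca²⁺][CO3²⁻]/Ksp = (8.04×10^-3)(8.823×10^-5) / 5.370×10^-7 = 1.32

Ω = 1.32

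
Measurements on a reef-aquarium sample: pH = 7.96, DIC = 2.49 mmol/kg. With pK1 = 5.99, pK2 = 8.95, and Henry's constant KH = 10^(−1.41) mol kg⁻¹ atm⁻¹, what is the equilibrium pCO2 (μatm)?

α₀ = 1 / (1 + K1/[H⁺] + K1K2/[H⁺]²) = 1 / (1 + 10^+1.97 + 10^+0.98)
   = 1 / (1 + 93.325 + 9.5499) = 1/103.88 = 0.009627
[CO2*] = α₀ × DIC = 0.009627 × 2.49 = 0.02397 mmol/kg
pCO2 = [CO2*]/KH = 2.397×10^-5 / 3.890×10^-2 = 616 μatm

pCO2 = 616 μatm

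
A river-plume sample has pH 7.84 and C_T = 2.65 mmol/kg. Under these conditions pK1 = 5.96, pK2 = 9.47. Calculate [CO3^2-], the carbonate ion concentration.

[CO3²⁻] = 0.0599 mmol/kg

α₂ = 1 / (1 + [H⁺]/K2 + [H⁺]²/(K1K2)) = 1 / (1 + 10^+1.63 + 10^-0.25)
   = 1 / (1 + 42.658 + 0.56234) = 1/44.220 = 0.02261
[CO3²⁻] = α₂ × DIC = 0.02261 × 2.65 = 0.0599 mmol/kg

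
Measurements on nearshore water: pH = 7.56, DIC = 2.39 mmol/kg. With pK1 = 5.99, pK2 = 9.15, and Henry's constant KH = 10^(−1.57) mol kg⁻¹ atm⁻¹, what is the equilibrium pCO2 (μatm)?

α₀ = 1 / (1 + K1/[H⁺] + K1K2/[H⁺]²) = 1 / (1 + 10^+1.57 + 10^-0.02)
   = 1 / (1 + 37.154 + 0.95499) = 1/39.109 = 0.02557
[CO2*] = α₀ × DIC = 0.02557 × 2.39 = 0.06111 mmol/kg
pCO2 = [CO2*]/KH = 6.111×10^-5 / 2.692×10^-2 = 2270 μatm

pCO2 = 2270 μatm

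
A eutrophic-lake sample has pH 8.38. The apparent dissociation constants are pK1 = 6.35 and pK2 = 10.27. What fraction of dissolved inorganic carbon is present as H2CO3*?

α₀ = 1 / (1 + K1/[H⁺] + K1K2/[H⁺]²) = 1 / (1 + 10^+2.03 + 10^+0.14)
   = 1 / (1 + 107.15 + 1.3804) = 1/109.53 = 0.009130

α₀ = 0.00913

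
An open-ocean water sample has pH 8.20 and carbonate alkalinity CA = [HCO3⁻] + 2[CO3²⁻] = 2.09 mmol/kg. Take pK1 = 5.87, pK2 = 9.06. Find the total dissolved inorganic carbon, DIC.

CA = [HCO3⁻] + 2[CO3²⁻] = (α₁ + 2α₂)·DIC
At pH 8.20: [H⁺]/K1 = 10^-2.33 = 0.0046774, K2/[H⁺] = 10^-0.86 = 0.13804
α₁ = 1/(1 + 0.0046774 + 0.13804) = 1/1.1427 = 0.8751; α₂ = α₁·K2/[H⁺] = 0.1208
α₁ + 2α₂ = 1.1167
DIC = CA / (α₁ + 2α₂) = 2.09 / 1.1167 = 1.87 mmol/kg

DIC = 1.87 mmol/kg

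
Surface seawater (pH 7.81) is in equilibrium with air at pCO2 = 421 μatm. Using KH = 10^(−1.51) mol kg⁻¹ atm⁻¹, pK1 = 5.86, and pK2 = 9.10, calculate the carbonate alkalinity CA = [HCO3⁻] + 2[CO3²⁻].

CA = 1.28 mmol/kg

[CO2*] = KH · pCO2 = 10^(−1.51) × 421×10^-6 = 1.301×10^-5 mol/kg
α₀ = 1/(1 + K1/[H⁺] + K1K2/[H⁺]²) = 1/(1 + 10^+1.95 + 10^+0.66) = 0.01056
DIC = [CO2*]/α₀ = 1.301×10^-5 / 0.01056 = 1.232 mmol/kg
CA = (α₁ + 2α₂)·DIC = (0.9412 + 2×0.04827) × 1.232 = 1.28 mmol/kg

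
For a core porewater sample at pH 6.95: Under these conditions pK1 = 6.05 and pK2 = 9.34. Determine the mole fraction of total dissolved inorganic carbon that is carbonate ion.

α₂ = 0.00361

α₂ = 1 / (1 + [H⁺]/K2 + [H⁺]²/(K1K2)) = 1 / (1 + 10^+2.39 + 10^+1.49)
   = 1 / (1 + 245.47 + 30.903) = 1/277.37 = 0.003605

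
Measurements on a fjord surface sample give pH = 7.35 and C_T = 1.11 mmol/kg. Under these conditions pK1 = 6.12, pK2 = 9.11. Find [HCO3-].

[HCO3⁻] = 1.03 mmol/kg

α₁ = 1 / (1 + [H⁺]/K1 + K2/[H⁺]) = 1 / (1 + 10^-1.23 + 10^-1.76)
   = 1 / (1 + 0.058884 + 0.017378) = 1/1.0763 = 0.9291
[HCO3⁻] = α₁ × DIC = 0.9291 × 1.11 = 1.03 mmol/kg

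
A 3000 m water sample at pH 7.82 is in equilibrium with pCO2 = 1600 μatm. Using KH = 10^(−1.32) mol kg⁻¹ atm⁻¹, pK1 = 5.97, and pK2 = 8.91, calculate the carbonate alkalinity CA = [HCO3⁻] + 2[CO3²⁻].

CA = 6.30 mmol/kg

[CO2*] = KH · pCO2 = 10^(−1.32) × 1600×10^-6 = 7.658×10^-5 mol/kg
α₀ = 1/(1 + K1/[H⁺] + K1K2/[H⁺]²) = 1/(1 + 10^+1.85 + 10^+0.76) = 0.01290
DIC = [CO2*]/α₀ = 7.658×10^-5 / 0.01290 = 5.939 mmol/kg
CA = (α₁ + 2α₂)·DIC = (0.9129 + 2×0.07420) × 5.939 = 6.30 mmol/kg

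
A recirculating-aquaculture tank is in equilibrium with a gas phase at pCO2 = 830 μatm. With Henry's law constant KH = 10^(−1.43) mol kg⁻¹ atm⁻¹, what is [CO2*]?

[CO2*] = 30.8 μmol/kg

KH = 10^(−1.43) = 3.715×10^-2 mol kg⁻¹ atm⁻¹
[CO2*] = KH · pCO2 = 3.715×10^-2 × 830×10^-6 atm = 3.08×10^-5 mol/kg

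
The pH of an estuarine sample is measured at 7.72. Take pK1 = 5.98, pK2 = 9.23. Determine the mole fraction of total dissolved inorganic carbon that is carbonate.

α₂ = 1 / (1 + [H⁺]/K2 + [H⁺]²/(K1K2)) = 1 / (1 + 10^+1.51 + 10^-0.23)
   = 1 / (1 + 32.359 + 0.58884) = 1/33.948 = 0.02946

α₂ = 0.0295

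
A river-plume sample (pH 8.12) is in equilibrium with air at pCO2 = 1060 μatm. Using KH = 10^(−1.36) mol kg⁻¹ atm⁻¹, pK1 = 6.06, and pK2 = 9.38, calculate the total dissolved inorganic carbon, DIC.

DIC = 5.65 mmol/kg

[CO2*] = KH · pCO2 = 10^(−1.36) × 1060×10^-6 = 4.627×10^-5 mol/kg
α₀ = 1/(1 + K1/[H⁺] + K1K2/[H⁺]²) = 1/(1 + 10^+2.06 + 10^+0.80) = 0.008188
DIC = [CO2*]/α₀ = 4.627×10^-5 / 0.008188 = 5.65 mmol/kg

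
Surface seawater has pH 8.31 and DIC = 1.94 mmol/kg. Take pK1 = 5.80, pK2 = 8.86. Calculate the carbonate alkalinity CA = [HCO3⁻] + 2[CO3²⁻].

CA = [HCO3⁻] + 2[CO3²⁻] = (α₁ + 2α₂)·DIC
At pH 8.31: [H⁺]/K1 = 10^-2.51 = 0.0030903, K2/[H⁺] = 10^-0.55 = 0.28184
α₁ = 1/(1 + 0.0030903 + 0.28184) = 1/1.2849 = 0.7783; α₂ = α₁·K2/[H⁺] = 0.2193
α₁ + 2α₂ = 1.2169
CA = 1.2169 × 1.94 = 2.36 mmol/kg

CA = 2.36 mmol/kg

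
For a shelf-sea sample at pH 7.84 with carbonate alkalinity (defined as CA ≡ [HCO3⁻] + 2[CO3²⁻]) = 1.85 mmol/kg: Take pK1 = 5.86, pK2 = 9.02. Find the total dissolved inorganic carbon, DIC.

DIC = 1.76 mmol/kg

CA = [HCO3⁻] + 2[CO3²⁻] = (α₁ + 2α₂)·DIC
At pH 7.84: [H⁺]/K1 = 10^-1.98 = 0.010471, K2/[H⁺] = 10^-1.18 = 0.066069
α₁ = 1/(1 + 0.010471 + 0.066069) = 1/1.0765 = 0.9289; α₂ = α₁·K2/[H⁺] = 0.06137
α₁ + 2α₂ = 1.0516
DIC = CA / (α₁ + 2α₂) = 1.85 / 1.0516 = 1.76 mmol/kg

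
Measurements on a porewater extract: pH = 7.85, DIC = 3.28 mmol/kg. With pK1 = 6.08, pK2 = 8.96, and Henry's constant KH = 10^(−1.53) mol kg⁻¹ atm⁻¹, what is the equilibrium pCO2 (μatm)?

pCO2 = 1720 μatm

α₀ = 1 / (1 + K1/[H⁺] + K1K2/[H⁺]²) = 1 / (1 + 10^+1.77 + 10^+0.66)
   = 1 / (1 + 58.884 + 4.5709) = 1/64.455 = 0.01551
[CO2*] = α₀ × DIC = 0.01551 × 3.28 = 0.05089 mmol/kg
pCO2 = [CO2*]/KH = 5.089×10^-5 / 2.951×10^-2 = 1720 μatm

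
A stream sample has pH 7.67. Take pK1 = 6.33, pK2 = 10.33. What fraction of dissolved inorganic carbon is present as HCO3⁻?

α₁ = 0.954

α₁ = 1 / (1 + [H⁺]/K1 + K2/[H⁺]) = 1 / (1 + 10^-1.34 + 10^-2.66)
   = 1 / (1 + 0.045709 + 0.0021878) = 1/1.0479 = 0.9543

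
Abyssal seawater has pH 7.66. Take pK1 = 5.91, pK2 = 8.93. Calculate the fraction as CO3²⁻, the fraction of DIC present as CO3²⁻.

α₂ = 0.0501

α₂ = 1 / (1 + [H⁺]/K2 + [H⁺]²/(K1K2)) = 1 / (1 + 10^+1.27 + 10^-0.48)
   = 1 / (1 + 18.621 + 0.33113) = 1/19.952 = 0.05012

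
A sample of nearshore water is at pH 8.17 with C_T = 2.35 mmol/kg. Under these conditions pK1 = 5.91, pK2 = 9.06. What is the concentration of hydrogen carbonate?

[HCO3⁻] = 2.07 mmol/kg

α₁ = 1 / (1 + [H⁺]/K1 + K2/[H⁺]) = 1 / (1 + 10^-2.26 + 10^-0.89)
   = 1 / (1 + 0.0054954 + 0.12882) = 1/1.1343 = 0.8816
[HCO3⁻] = α₁ × DIC = 0.8816 × 2.35 = 2.07 mmol/kg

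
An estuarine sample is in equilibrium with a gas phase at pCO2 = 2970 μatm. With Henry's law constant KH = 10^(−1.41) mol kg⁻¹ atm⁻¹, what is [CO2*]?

[CO2*] = 116 μmol/kg

KH = 10^(−1.41) = 3.890×10^-2 mol kg⁻¹ atm⁻¹
[CO2*] = KH · pCO2 = 3.890×10^-2 × 2970×10^-6 atm = 1.16×10^-4 mol/kg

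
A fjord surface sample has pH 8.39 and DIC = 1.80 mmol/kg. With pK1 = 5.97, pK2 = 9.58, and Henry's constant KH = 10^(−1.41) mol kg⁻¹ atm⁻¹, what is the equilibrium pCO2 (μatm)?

pCO2 = 165 μatm

α₀ = 1 / (1 + K1/[H⁺] + K1K2/[H⁺]²) = 1 / (1 + 10^+2.42 + 10^+1.23)
   = 1 / (1 + 263.03 + 16.982) = 1/281.01 = 0.003559
[CO2*] = α₀ × DIC = 0.003559 × 1.80 = 0.006405 mmol/kg = 6.405 μmol/kg
pCO2 = [CO2*]/KH = 6.405×10^-6 / 3.890×10^-2 = 165 μatm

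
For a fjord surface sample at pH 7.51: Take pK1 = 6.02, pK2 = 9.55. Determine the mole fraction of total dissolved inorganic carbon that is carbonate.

α₂ = 1 / (1 + [H⁺]/K2 + [H⁺]²/(K1K2)) = 1 / (1 + 10^+2.04 + 10^+0.55)
   = 1 / (1 + 109.65 + 3.5481) = 1/114.20 = 0.008757

α₂ = 0.00876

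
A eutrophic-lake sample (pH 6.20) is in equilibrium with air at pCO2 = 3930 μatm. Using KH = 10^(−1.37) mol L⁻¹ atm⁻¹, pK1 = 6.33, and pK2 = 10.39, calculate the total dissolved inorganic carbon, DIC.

DIC = 0.292 mmol/L

[CO2*] = KH · pCO2 = 10^(−1.37) × 3930×10^-6 = 1.676×10^-4 mol/L
α₀ = 1/(1 + K1/[H⁺] + K1K2/[H⁺]²) = 1/(1 + 10^-0.13 + 10^-4.32) = 0.5743
DIC = [CO2*]/α₀ = 1.676×10^-4 / 0.5743 = 0.292 mmol/L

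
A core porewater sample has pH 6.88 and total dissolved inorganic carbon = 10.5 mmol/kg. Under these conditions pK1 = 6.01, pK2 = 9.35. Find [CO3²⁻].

α₂ = 1 / (1 + [H⁺]/K2 + [H⁺]²/(K1K2)) = 1 / (1 + 10^+2.47 + 10^+1.60)
   = 1 / (1 + 295.12 + 39.811) = 1/335.93 = 0.002977
[CO3²⁻] = α₂ × DIC = 0.002977 × 10.5 = 0.0313 mmol/kg

[CO3²⁻] = 0.0313 mmol/kg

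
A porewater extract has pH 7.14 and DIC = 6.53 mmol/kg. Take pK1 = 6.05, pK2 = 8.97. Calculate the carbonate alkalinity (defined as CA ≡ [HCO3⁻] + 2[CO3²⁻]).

CA = [HCO3⁻] + 2[CO3²⁻] = (α₁ + 2α₂)·DIC
At pH 7.14: [H⁺]/K1 = 10^-1.09 = 0.081283, K2/[H⁺] = 10^-1.83 = 0.014791
α₁ = 1/(1 + 0.081283 + 0.014791) = 1/1.0961 = 0.9123; α₂ = α₁·K2/[H⁺] = 0.01349
α₁ + 2α₂ = 0.9393
CA = 0.9393 × 6.53 = 6.13 mmol/kg

CA = 6.13 mmol/kg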